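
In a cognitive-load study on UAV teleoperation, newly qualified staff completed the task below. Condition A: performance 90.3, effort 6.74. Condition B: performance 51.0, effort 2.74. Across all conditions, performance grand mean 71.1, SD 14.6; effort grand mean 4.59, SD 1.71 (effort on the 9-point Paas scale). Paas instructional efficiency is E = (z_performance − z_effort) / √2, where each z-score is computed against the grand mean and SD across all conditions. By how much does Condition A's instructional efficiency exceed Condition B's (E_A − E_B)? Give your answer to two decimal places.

0.25

Condition A: z_P = (90.3 − 71.1)/14.6 = 1.3151; z_E = (6.74 − 4.59)/1.71 = 1.2573; E_A = (1.3151 − 1.2573)/√2 = 0.0409.
Condition B: z_P = (51.0 − 71.1)/14.6 = -1.3767; z_E = (2.74 − 4.59)/1.71 = -1.0819; E_B = (-1.3767 − (-1.0819))/√2 = -0.2085.
E_A − E_B = 0.0409 − (-0.2085) = 0.2494 ≈ 0.25.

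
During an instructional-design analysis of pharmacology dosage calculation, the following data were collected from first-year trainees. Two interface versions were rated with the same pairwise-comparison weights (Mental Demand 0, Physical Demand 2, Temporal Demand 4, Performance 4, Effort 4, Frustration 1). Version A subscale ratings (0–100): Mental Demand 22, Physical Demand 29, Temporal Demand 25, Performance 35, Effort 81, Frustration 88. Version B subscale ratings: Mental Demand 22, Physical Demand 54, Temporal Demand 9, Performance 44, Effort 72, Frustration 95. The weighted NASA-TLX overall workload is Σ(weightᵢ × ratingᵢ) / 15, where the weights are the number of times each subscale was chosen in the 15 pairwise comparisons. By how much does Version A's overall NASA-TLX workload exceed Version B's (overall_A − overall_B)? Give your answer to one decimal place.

0.5

Version A weighted sum = 0·22 + 2·29 + 4·25 + 4·35 + 4·81 + 1·88 = 0 + 58 + 100 + 140 + 324 + 88 = 710; overall_A = 710/15 = 47.3333.
Version B weighted sum = 0·22 + 2·54 + 4·9 + 4·44 + 4·72 + 1·95 = 0 + 108 + 36 + 176 + 288 + 95 = 703; overall_B = 703/15 = 46.8667.
Difference = 47.3333 − 46.8667 = 0.4666 ≈ 0.5.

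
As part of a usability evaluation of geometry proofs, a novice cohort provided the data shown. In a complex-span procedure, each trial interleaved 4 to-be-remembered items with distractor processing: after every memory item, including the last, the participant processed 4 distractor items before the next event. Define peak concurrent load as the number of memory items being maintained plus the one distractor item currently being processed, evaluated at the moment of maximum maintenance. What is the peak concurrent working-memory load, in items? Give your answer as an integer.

Maintenance is greatest during the distractor(s) after memory item 4: all 4 memory items are being held.
One distractor item is concurrently being processed.
Peak concurrent load = 4 + 1 = 5 items.

5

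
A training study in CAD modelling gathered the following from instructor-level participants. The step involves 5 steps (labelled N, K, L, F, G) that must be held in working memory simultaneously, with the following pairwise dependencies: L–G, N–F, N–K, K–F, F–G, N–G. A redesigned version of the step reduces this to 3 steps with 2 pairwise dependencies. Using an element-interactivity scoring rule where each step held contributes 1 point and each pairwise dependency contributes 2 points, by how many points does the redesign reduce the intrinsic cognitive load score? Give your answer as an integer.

10

Original: 5 × 1 + 6 × 2 = 5 + 12 = 17.
Redesigned: 3 × 1 + 2 × 2 = 3 + 4 = 7.
Reduction = 17 − 7 = 10.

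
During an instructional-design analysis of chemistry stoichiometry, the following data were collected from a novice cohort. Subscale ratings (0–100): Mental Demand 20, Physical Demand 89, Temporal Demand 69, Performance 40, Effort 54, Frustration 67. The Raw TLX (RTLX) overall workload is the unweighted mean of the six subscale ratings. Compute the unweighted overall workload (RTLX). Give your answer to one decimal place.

Sum of ratings = 20 + 89 + 69 + 40 + 54 + 67 = 339.
RTLX = 339 / 6 = 56.5000 ≈ 56.5.

56.5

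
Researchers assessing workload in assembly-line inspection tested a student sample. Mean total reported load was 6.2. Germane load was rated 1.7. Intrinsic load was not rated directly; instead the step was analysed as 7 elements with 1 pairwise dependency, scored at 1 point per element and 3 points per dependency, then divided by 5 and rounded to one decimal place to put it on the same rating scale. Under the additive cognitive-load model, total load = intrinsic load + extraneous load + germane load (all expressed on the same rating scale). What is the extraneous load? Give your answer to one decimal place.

Intrinsic (element-interactivity): (7 × 1 + 1 × 3) / 5 = 10 / 5 = 2.0000 → 2.0.
extraneous load = total − intrinsic − germane
             = 6.2 − 2.0 − 1.7 = 2.5.

2.5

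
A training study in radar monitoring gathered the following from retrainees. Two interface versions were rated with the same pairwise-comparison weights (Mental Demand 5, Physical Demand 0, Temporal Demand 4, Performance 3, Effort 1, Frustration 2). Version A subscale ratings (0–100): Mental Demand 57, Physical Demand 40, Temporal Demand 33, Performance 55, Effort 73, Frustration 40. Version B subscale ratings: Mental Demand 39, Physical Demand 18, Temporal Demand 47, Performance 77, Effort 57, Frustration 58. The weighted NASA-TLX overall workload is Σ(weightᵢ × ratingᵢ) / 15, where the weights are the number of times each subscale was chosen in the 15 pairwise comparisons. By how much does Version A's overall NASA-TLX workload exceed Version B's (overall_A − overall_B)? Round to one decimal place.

Version A weighted sum = 5·57 + 0·40 + 4·33 + 3·55 + 1·73 + 2·40 = 285 + 0 + 132 + 165 + 73 + 80 = 735; overall_A = 735/15 = 49.0000.
Version B weighted sum = 5·39 + 0·18 + 4·47 + 3·77 + 1·57 + 2·58 = 195 + 0 + 188 + 231 + 57 + 116 = 787; overall_B = 787/15 = 52.4667.
Difference = 49.0000 − 52.4667 = -3.4667 ≈ -3.5.

-3.5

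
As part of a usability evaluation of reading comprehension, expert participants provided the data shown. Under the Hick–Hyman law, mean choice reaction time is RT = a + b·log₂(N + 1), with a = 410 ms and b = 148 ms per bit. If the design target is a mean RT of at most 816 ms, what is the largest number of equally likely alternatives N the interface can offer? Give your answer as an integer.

5

Set 410 + 148·log₂(N + 1) ≤ 816.
log₂(N + 1) ≤ (816 − 410) / 148 = 2.7432.
N + 1 ≤ 2^2.7432 = 6.6955.
N ≤ 5.6955, so the largest integer N is 5.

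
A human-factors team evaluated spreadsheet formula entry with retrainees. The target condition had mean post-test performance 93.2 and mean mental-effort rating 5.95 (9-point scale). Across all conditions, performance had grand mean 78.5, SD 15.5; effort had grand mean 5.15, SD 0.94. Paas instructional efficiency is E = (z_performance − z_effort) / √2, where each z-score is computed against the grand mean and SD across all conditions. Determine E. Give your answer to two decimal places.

0.07

z_performance = (93.2 − 78.5) / 15.5 = 14.7000 / 15.5 = 0.9484.
z_effort = (5.95 − 5.15) / 0.94 = 0.8000 / 0.94 = 0.8511.
z_P − z_E = 0.9484 − 0.8511 = 0.0973.
E = 0.0973 / √2 = 0.0973 / 1.41421 = 0.0688 ≈ 0.07.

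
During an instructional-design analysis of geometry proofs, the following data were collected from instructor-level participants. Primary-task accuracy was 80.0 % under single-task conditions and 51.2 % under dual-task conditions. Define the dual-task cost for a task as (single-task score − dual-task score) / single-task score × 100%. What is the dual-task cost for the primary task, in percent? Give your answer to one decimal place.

Cost = (80.0 − 51.2) / 80.0 × 100%
     = 28.8000 / 80.0 × 100% = 36.0000%.
≈ 36.0%.

36.0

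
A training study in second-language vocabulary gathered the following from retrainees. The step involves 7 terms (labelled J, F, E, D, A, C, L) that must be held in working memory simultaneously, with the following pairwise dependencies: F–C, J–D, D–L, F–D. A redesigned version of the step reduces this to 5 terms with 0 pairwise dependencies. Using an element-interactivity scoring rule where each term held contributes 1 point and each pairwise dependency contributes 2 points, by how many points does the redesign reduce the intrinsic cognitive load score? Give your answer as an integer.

10

Original: 7 × 1 + 4 × 2 = 7 + 8 = 15.
Redesigned: 5 × 1 + 0 × 2 = 5 + 0 = 5.
Reduction = 15 − 5 = 10.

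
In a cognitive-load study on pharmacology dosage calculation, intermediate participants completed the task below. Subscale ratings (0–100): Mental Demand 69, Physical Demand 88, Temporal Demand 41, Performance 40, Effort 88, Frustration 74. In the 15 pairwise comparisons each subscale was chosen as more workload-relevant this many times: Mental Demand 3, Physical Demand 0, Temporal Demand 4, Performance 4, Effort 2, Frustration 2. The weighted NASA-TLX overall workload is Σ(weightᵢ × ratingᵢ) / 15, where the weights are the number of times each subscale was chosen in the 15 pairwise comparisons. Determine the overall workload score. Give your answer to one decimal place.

The tallies are the weights (they sum to 15).
Weighted sum = 3·69 + 0·88 + 4·41 + 4·40 + 2·88 + 2·74
            = 207 + 0 + 164 + 160 + 176 + 148 = 855.
Overall workload = 855 / 15 = 57.0000 ≈ 57.0.

57.0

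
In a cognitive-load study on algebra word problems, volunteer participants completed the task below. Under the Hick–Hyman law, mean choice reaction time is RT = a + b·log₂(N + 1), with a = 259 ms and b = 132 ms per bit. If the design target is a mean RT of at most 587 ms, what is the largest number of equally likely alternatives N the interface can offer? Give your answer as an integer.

4

Set 259 + 132·log₂(N + 1) ≤ 587.
log₂(N + 1) ≤ (587 − 259) / 132 = 2.4848.
N + 1 ≤ 2^2.4848 = 5.5976.
N ≤ 4.5976, so the largest integer N is 4.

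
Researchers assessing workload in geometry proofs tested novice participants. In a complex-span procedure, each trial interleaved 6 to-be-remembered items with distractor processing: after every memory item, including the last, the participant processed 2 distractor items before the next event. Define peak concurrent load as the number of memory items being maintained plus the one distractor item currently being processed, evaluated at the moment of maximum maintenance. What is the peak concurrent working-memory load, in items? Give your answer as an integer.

Maintenance is greatest during the distractor(s) after memory item 6: all 6 memory items are being held.
One distractor item is concurrently being processed.
Peak concurrent load = 6 + 1 = 7 items.

7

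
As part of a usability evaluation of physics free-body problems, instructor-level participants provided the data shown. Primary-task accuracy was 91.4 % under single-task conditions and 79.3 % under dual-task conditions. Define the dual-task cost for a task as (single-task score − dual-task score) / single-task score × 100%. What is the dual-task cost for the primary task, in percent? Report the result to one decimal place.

Cost = (91.4 − 79.3) / 91.4 × 100%
     = 12.1000 / 91.4 × 100% = 13.2385%.
≈ 13.2%.

13.2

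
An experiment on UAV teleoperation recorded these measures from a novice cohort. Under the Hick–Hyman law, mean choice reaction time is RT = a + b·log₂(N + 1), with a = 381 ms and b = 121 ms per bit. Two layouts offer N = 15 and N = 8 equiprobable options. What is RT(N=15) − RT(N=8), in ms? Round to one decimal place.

RT(15) = 381 + 121·log₂(16) = 381 + 121·4.0000 = 865.0000 ms.
RT(8) = 381 + 121·log₂(9) = 381 + 121·3.1699 = 764.5579 ms.
Difference = 865.0000 − 764.5579 = 100.4421 ≈ 100.4 ms.

100.4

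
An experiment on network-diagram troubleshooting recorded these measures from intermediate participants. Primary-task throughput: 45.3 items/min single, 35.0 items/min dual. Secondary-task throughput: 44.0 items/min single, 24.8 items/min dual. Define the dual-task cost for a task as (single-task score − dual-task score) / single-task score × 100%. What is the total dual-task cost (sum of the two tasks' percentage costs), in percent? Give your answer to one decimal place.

66.4

Primary cost = (45.3 − 35.0) / 45.3 × 100% = 22.7373%.
Secondary cost = (44.0 − 24.8) / 44.0 × 100% = 43.6364%.
Total = 22.7373% + 43.6364% = 66.3737% ≈ 66.4%.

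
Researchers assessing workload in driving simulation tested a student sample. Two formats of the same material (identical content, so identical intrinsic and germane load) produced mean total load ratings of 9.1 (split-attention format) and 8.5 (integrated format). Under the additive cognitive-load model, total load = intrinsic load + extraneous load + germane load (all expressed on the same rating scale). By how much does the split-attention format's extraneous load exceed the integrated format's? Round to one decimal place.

Intrinsic and germane load are equal across formats, so the difference in total load equals the difference in extraneous load.
Extraneous-load difference = 9.1 − 8.5 = 0.6.

0.6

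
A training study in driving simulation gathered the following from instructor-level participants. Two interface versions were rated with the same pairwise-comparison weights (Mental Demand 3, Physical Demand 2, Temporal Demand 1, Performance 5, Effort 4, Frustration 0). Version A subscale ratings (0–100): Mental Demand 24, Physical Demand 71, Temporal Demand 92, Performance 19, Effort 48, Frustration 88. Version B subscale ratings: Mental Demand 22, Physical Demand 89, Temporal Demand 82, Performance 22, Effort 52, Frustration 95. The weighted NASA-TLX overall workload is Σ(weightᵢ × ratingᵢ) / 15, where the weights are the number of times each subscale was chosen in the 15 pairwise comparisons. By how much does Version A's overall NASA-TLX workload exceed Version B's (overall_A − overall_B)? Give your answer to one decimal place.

-3.4

Version A weighted sum = 3·24 + 2·71 + 1·92 + 5·19 + 4·48 + 0·88 = 72 + 142 + 92 + 95 + 192 + 0 = 593; overall_A = 593/15 = 39.5333.
Version B weighted sum = 3·22 + 2·89 + 1·82 + 5·22 + 4·52 + 0·95 = 66 + 178 + 82 + 110 + 208 + 0 = 644; overall_B = 644/15 = 42.9333.
Difference = 39.5333 − 42.9333 = -3.4000 ≈ -3.4.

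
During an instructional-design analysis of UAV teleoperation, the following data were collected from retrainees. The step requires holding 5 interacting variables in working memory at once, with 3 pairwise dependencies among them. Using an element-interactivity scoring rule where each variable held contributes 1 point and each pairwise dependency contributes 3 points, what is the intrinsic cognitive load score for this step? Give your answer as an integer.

Element contribution: 5 × 1 = 5.
Interaction contribution: 3 × 3 = 9.
Intrinsic load = 5 + 9 = 14.

14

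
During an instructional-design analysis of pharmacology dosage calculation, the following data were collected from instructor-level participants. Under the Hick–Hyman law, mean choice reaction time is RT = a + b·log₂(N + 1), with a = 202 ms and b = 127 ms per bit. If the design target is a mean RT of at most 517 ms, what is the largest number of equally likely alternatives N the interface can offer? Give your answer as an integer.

Set 202 + 127·log₂(N + 1) ≤ 517.
log₂(N + 1) ≤ (517 − 202) / 127 = 2.4803.
N + 1 ≤ 2^2.4803 = 5.5801.
N ≤ 4.5801, so the largest integer N is 4.

4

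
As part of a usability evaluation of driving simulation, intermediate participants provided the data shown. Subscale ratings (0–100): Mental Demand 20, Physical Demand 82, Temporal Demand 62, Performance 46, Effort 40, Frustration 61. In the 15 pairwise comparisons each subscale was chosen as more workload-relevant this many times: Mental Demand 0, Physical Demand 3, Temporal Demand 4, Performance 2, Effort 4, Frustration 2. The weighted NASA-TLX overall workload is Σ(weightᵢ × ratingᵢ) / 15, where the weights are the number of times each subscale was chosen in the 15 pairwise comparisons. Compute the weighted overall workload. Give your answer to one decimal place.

The tallies are the weights (they sum to 15).
Weighted sum = 0·20 + 3·82 + 4·62 + 2·46 + 4·40 + 2·61
            = 0 + 246 + 248 + 92 + 160 + 122 = 868.
Overall workload = 868 / 15 = 57.8667 ≈ 57.9.

57.9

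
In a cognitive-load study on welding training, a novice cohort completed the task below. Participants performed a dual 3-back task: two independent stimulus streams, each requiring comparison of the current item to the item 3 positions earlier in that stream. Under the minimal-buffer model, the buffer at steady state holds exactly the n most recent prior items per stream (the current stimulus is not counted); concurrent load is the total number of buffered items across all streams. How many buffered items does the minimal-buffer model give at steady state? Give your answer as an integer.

6

Each stream's buffer holds its 3 most recent prior items.
Two independent streams: 2 × 3 = 6 buffered items at steady state.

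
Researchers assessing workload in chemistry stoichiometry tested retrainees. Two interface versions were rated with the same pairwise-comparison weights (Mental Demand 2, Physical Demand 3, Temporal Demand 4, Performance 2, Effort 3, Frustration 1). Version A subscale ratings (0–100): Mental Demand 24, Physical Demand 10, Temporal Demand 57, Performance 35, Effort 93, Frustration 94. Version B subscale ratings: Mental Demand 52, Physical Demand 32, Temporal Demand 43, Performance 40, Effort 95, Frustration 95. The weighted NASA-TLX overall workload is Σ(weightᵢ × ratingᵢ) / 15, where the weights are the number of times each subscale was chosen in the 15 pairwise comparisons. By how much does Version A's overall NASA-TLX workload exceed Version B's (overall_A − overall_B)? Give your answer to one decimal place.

-5.5

Version A weighted sum = 2·24 + 3·10 + 4·57 + 2·35 + 3·93 + 1·94 = 48 + 30 + 228 + 70 + 279 + 94 = 749; overall_A = 749/15 = 49.9333.
Version B weighted sum = 2·52 + 3·32 + 4·43 + 2·40 + 3·95 + 1·95 = 104 + 96 + 172 + 80 + 285 + 95 = 832; overall_B = 832/15 = 55.4667.
Difference = 49.9333 − 55.4667 = -5.5334 ≈ -5.5.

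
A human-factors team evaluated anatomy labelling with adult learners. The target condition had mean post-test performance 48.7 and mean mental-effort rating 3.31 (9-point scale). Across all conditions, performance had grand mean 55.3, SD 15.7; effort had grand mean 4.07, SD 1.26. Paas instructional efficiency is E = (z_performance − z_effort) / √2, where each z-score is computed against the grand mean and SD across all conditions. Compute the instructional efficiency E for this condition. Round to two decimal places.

0.13

z_performance = (48.7 − 55.3) / 15.7 = -6.6000 / 15.7 = -0.4204.
z_effort = (3.31 − 4.07) / 1.26 = -0.7600 / 1.26 = -0.6032.
z_P − z_E = -0.4204 − (-0.6032) = 0.1828.
E = 0.1828 / √2 = 0.1828 / 1.41421 = 0.1293 ≈ 0.13.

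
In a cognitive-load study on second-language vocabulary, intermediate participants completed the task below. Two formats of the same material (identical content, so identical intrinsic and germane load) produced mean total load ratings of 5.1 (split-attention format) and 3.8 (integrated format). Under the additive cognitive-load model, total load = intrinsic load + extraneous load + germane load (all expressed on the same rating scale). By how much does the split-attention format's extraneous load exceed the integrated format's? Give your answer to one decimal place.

1.3

Intrinsic and germane load are equal across formats, so the difference in total load equals the difference in extraneous load.
Extraneous-load difference = 5.1 − 3.8 = 1.3.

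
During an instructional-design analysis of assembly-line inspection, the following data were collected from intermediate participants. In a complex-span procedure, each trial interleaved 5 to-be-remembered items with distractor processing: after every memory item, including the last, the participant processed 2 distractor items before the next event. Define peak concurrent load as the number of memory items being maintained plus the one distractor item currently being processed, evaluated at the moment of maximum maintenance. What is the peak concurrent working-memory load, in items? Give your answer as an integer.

6

Maintenance is greatest during the distractor(s) after memory item 5: all 5 memory items are being held.
One distractor item is concurrently being processed.
Peak concurrent load = 5 + 1 = 6 items.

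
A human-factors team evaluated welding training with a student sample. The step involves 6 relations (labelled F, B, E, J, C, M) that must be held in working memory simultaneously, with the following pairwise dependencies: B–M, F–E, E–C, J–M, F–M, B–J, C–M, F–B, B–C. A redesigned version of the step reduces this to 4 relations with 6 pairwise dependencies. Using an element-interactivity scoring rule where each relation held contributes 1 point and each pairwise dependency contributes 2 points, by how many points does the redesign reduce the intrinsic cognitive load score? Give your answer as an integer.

8

Original: 6 × 1 + 9 × 2 = 6 + 18 = 24.
Redesigned: 4 × 1 + 6 × 2 = 4 + 12 = 16.
Reduction = 24 − 16 = 8.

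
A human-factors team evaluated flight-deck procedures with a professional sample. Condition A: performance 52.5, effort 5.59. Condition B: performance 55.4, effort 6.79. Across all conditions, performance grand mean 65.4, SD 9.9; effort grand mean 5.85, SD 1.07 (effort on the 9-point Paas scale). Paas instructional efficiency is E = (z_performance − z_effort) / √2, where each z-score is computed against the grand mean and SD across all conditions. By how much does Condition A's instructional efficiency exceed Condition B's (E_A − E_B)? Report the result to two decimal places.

0.59

Condition A: z_P = (52.5 − 65.4)/9.9 = -1.3030; z_E = (5.59 − 5.85)/1.07 = -0.2430; E_A = (-1.3030 − (-0.2430))/√2 = -0.7495.
Condition B: z_P = (55.4 − 65.4)/9.9 = -1.0101; z_E = (6.79 − 5.85)/1.07 = 0.8785; E_B = (-1.0101 − 0.8785)/√2 = -1.3354.
E_A − E_B = -0.7495 − (-1.3354) = 0.5859 ≈ 0.59.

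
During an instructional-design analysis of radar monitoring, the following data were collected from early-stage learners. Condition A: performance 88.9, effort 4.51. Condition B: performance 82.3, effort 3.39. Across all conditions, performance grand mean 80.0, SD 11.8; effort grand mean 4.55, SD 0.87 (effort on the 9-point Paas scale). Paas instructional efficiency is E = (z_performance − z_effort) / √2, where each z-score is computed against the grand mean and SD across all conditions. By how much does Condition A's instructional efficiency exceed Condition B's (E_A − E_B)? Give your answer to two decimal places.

Condition A: z_P = (88.9 − 80.0)/11.8 = 0.7542; z_E = (4.51 − 4.55)/0.87 = -0.0460; E_A = (0.7542 − (-0.0460))/√2 = 0.5658.
Condition B: z_P = (82.3 − 80.0)/11.8 = 0.1949; z_E = (3.39 − 4.55)/0.87 = -1.3333; E_B = (0.1949 − (-1.3333))/√2 = 1.0806.
E_A − E_B = 0.5658 − 1.0806 = -0.5148 ≈ -0.51.

-0.51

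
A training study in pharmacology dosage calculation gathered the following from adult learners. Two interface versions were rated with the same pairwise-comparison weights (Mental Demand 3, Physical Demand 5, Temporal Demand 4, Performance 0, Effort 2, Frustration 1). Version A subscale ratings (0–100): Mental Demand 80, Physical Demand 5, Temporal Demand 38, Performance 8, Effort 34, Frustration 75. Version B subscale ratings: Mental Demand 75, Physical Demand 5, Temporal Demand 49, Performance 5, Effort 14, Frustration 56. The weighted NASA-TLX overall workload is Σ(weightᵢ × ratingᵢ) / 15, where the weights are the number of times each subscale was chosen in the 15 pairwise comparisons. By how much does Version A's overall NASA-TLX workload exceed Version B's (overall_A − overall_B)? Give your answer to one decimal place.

Version A weighted sum = 3·80 + 5·5 + 4·38 + 0·8 + 2·34 + 1·75 = 240 + 25 + 152 + 0 + 68 + 75 = 560; overall_A = 560/15 = 37.3333.
Version B weighted sum = 3·75 + 5·5 + 4·49 + 0·5 + 2·14 + 1·56 = 225 + 25 + 196 + 0 + 28 + 56 = 530; overall_B = 530/15 = 35.3333.
Difference = 37.3333 − 35.3333 = 2.0000 ≈ 2.0.

2.0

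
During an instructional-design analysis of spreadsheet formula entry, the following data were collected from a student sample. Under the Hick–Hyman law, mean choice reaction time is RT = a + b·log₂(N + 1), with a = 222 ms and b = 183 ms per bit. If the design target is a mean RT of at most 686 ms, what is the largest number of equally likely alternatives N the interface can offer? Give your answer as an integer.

Set 222 + 183·log₂(N + 1) ≤ 686.
log₂(N + 1) ≤ (686 − 222) / 183 = 2.5355.
N + 1 ≤ 2^2.5355 = 5.7978.
N ≤ 4.7978, so the largest integer N is 4.

4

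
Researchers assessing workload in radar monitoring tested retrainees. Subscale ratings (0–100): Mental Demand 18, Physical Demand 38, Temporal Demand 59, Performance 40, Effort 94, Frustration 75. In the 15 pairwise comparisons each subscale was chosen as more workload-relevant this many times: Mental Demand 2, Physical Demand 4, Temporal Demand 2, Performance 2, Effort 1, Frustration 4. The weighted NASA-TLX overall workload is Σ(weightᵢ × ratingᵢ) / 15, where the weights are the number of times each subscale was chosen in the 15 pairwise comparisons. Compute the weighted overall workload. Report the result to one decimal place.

52.0

The tallies are the weights (they sum to 15).
Weighted sum = 2·18 + 4·38 + 2·59 + 2·40 + 1·94 + 4·75
            = 36 + 152 + 118 + 80 + 94 + 300 = 780.
Overall workload = 780 / 15 = 52.0000 ≈ 52.0.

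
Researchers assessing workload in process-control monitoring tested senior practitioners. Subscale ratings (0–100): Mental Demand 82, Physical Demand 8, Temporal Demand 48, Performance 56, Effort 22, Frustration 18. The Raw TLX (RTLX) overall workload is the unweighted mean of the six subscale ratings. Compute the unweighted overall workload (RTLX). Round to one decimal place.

39.0

Sum of ratings = 82 + 8 + 48 + 56 + 22 + 18 = 234.
RTLX = 234 / 6 = 39.0000 ≈ 39.0.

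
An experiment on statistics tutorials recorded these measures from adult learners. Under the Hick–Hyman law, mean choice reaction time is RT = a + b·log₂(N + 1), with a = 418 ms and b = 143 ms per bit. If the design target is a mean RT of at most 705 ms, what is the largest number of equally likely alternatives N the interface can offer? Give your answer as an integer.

3

Set 418 + 143·log₂(N + 1) ≤ 705.
log₂(N + 1) ≤ (705 − 418) / 143 = 2.0070.
N + 1 ≤ 2^2.0070 = 4.0195.
N ≤ 3.0195, so the largest integer N is 3.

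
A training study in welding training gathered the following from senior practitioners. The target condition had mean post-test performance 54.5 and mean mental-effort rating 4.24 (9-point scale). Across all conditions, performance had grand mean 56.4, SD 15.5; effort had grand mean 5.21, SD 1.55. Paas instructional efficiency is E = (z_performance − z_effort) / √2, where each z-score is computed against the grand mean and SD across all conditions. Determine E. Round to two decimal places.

0.36

z_performance = (54.5 − 56.4) / 15.5 = -1.9000 / 15.5 = -0.1226.
z_effort = (4.24 − 5.21) / 1.55 = -0.9700 / 1.55 = -0.6258.
z_P − z_E = -0.1226 − (-0.6258) = 0.5032.
E = 0.5032 / √2 = 0.5032 / 1.41421 = 0.3558 ≈ 0.36.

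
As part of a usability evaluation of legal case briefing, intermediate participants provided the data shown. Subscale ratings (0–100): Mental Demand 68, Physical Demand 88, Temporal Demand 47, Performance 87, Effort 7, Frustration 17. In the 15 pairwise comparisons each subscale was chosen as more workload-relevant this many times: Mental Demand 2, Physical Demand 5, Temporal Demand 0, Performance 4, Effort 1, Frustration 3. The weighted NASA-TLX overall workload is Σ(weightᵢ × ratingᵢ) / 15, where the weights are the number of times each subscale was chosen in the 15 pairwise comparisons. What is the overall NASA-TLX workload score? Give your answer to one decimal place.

The tallies are the weights (they sum to 15).
Weighted sum = 2·68 + 5·88 + 0·47 + 4·87 + 1·7 + 3·17
            = 136 + 440 + 0 + 348 + 7 + 51 = 982.
Overall workload = 982 / 15 = 65.4667 ≈ 65.5.

65.5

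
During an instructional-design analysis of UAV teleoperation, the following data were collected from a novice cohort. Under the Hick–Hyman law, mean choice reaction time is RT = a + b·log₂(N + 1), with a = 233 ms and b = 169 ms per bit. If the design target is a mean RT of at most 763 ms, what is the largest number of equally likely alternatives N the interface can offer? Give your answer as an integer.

7

Set 233 + 169·log₂(N + 1) ≤ 763.
log₂(N + 1) ≤ (763 − 233) / 169 = 3.1361.
N + 1 ≤ 2^3.1361 = 8.7914.
N ≤ 7.7914, so the largest integer N is 7.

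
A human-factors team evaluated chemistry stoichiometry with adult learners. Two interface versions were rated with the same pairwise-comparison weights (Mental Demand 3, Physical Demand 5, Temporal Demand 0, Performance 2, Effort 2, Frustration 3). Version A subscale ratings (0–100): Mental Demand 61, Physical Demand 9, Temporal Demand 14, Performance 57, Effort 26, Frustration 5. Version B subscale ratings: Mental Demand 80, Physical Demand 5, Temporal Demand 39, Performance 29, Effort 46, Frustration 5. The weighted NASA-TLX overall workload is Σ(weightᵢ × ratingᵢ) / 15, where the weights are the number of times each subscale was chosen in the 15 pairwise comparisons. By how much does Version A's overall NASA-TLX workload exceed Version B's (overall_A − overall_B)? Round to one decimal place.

-1.4

Version A weighted sum = 3·61 + 5·9 + 0·14 + 2·57 + 2·26 + 3·5 = 183 + 45 + 0 + 114 + 52 + 15 = 409; overall_A = 409/15 = 27.2667.
Version B weighted sum = 3·80 + 5·5 + 0·39 + 2·29 + 2·46 + 3·5 = 240 + 25 + 0 + 58 + 92 + 15 = 430; overall_B = 430/15 = 28.6667.
Difference = 27.2667 − 28.6667 = -1.4000 ≈ -1.4.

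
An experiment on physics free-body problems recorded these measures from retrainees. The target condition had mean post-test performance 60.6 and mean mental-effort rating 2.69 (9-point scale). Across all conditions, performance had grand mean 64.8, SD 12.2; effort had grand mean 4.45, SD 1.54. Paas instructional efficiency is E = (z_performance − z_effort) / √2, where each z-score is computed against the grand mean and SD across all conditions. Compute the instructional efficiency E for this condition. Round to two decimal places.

z_performance = (60.6 − 64.8) / 12.2 = -4.2000 / 12.2 = -0.3443.
z_effort = (2.69 − 4.45) / 1.54 = -1.7600 / 1.54 = -1.1429.
z_P − z_E = -0.3443 − (-1.1429) = 0.7986.
E = 0.7986 / √2 = 0.7986 / 1.41421 = 0.5647 ≈ 0.56.

0.56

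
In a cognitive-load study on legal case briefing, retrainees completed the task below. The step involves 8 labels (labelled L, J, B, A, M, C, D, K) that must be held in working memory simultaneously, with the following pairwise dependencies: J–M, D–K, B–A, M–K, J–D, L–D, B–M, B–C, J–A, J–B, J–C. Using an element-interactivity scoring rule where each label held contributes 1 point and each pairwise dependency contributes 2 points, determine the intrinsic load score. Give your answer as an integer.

Count of labels held simultaneously: 8.
Count of pairwise dependencies listed: 11.
Element contribution: 8 × 1 = 8.
Interaction contribution: 11 × 2 = 22.
Intrinsic load = 8 + 22 = 30.

30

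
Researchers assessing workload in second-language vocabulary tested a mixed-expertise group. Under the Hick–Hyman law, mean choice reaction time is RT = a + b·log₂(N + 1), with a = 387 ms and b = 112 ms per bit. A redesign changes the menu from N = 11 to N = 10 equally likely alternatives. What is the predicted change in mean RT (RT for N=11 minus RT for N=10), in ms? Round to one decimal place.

RT(11) = 387 + 112·log₂(12) = 387 + 112·3.5850 = 788.5200 ms.
RT(10) = 387 + 112·log₂(11) = 387 + 112·3.4594 = 774.4528 ms.
Difference = 788.5200 − 774.4528 = 14.0672 ≈ 14.1 ms.

14.1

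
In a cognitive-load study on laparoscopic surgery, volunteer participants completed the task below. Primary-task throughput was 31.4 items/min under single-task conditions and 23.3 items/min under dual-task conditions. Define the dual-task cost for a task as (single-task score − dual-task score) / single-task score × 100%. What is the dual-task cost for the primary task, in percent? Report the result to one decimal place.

Cost = (31.4 − 23.3) / 31.4 × 100%
     = 8.1000 / 31.4 × 100% = 25.7962%.
≈ 25.8%.

25.8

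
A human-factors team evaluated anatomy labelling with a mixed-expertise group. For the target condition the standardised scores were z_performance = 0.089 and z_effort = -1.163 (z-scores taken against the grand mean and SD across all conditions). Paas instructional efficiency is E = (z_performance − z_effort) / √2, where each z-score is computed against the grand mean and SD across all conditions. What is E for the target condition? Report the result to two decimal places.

0.89

z_P − z_E = 0.089 − (-1.163) = 1.2520.
E = 1.2520 / √2 = 1.2520 / 1.41421 = 0.8853 ≈ 0.89.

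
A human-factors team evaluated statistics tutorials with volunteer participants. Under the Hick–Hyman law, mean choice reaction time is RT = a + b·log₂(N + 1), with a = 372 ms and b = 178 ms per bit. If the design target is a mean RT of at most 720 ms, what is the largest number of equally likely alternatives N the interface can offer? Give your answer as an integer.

Set 372 + 178·log₂(N + 1) ≤ 720.
log₂(N + 1) ≤ (720 − 372) / 178 = 1.9551.
N + 1 ≤ 2^1.9551 = 3.8774.
N ≤ 2.8774, so the largest integer N is 2.

2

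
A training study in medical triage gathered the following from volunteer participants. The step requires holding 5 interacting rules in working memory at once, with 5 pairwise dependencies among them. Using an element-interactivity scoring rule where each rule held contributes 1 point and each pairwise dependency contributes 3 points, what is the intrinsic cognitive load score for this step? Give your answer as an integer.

Element contribution: 5 × 1 = 5.
Interaction contribution: 5 × 3 = 15.
Intrinsic load = 5 + 15 = 20.

20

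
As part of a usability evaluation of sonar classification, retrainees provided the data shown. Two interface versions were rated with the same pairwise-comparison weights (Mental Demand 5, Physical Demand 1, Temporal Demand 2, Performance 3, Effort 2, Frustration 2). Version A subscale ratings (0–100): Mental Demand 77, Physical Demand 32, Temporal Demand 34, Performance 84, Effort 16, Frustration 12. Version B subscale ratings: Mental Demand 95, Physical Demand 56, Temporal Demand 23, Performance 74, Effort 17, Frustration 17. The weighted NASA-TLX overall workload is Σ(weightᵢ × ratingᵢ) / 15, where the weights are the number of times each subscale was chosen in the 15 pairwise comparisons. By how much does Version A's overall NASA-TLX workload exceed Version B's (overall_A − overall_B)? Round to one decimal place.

Version A weighted sum = 5·77 + 1·32 + 2·34 + 3·84 + 2·16 + 2·12 = 385 + 32 + 68 + 252 + 32 + 24 = 793; overall_A = 793/15 = 52.8667.
Version B weighted sum = 5·95 + 1·56 + 2·23 + 3·74 + 2·17 + 2·17 = 475 + 56 + 46 + 222 + 34 + 34 = 867; overall_B = 867/15 = 57.8000.
Difference = 52.8667 − 57.8000 = -4.9333 ≈ -4.9.

-4.9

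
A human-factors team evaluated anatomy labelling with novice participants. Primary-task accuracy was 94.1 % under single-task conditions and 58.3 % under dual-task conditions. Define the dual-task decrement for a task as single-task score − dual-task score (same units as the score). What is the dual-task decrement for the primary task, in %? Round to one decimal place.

Decrement = 94.1 − 58.3 = 35.8000 % ≈ 35.8 %.

35.8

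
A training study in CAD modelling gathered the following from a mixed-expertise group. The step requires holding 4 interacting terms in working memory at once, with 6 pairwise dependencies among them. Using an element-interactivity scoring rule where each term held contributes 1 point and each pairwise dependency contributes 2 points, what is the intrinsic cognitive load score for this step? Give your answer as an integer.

Element contribution: 4 × 1 = 4.
Interaction contribution: 6 × 2 = 12.
Intrinsic load = 4 + 12 = 16.

16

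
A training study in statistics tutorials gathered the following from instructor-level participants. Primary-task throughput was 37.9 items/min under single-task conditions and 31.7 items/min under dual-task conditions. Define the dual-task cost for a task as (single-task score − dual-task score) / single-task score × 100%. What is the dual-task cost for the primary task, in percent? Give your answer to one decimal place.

Cost = (37.9 − 31.7) / 37.9 × 100%
     = 6.2000 / 37.9 × 100% = 16.3588%.
≈ 16.4%.

16.4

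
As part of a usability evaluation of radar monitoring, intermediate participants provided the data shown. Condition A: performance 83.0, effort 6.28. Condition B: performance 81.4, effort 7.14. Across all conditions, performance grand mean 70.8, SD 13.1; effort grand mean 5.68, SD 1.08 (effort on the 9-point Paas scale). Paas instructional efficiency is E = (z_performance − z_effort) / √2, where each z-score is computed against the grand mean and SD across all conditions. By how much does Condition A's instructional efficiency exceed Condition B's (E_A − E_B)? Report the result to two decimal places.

Condition A: z_P = (83.0 − 70.8)/13.1 = 0.9313; z_E = (6.28 − 5.68)/1.08 = 0.5556; E_A = (0.9313 − 0.5556)/√2 = 0.2657.
Condition B: z_P = (81.4 − 70.8)/13.1 = 0.8092; z_E = (7.14 − 5.68)/1.08 = 1.3519; E_B = (0.8092 − 1.3519)/√2 = -0.3837.
E_A − E_B = 0.2657 − (-0.3837) = 0.6494 ≈ 0.65.

0.65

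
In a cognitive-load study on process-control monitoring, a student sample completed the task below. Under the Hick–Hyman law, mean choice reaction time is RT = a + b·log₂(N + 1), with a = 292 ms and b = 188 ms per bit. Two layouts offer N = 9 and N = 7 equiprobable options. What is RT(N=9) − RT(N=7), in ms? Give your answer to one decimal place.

60.5

RT(9) = 292 + 188·log₂(10) = 292 + 188·3.3219 = 916.5172 ms.
RT(7) = 292 + 188·log₂(8) = 292 + 188·3.0000 = 856.0000 ms.
Difference = 916.5172 − 856.0000 = 60.5172 ≈ 60.5 ms.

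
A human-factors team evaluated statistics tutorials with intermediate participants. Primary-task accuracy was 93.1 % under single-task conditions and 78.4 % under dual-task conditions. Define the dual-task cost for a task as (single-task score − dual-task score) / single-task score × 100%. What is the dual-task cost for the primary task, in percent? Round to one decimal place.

15.8

Cost = (93.1 − 78.4) / 93.1 × 100%
     = 14.7000 / 93.1 × 100% = 15.7895%.
≈ 15.8%.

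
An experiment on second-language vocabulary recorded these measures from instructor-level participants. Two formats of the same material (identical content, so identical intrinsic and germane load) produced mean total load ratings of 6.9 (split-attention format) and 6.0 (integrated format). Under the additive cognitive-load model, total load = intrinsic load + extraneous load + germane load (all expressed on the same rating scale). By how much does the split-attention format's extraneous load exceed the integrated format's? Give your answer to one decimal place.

Intrinsic and germane load are equal across formats, so the difference in total load equals the difference in extraneous load.
Extraneous-load difference = 6.9 − 6.0 = 0.9.

0.9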